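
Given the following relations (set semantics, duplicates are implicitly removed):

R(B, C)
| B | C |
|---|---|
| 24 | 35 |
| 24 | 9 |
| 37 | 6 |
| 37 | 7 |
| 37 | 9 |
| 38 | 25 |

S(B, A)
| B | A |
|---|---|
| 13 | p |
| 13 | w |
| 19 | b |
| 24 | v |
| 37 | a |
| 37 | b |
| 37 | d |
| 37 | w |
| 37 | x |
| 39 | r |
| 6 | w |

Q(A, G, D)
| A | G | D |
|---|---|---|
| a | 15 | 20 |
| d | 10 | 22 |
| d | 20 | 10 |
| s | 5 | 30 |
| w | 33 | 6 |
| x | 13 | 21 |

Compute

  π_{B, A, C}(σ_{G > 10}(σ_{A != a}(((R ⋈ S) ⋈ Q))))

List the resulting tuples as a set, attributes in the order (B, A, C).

Natural join on B: {(24, 35, v), (24, 9, v), (37, 6, a), (37, 6, b), (37, 6, d), (37, 6, w), (37, 6, x), (37, 7, a), (37, 7, b), (37, 7, d), (37, 7, w), (37, 7, x), (37, 9, a), (37, 9, b), (37, 9, d), (37, 9, w), (37, 9, x)}
Natural join on A: {(37, 6, a, 15, 20), (37, 6, d, 10, 22), (37, 6, d, 20, 10), (37, 6, w, 33, 6), (37, 6, x, 13, 21), (37, 7, a, 15, 20), (37, 7, d, 10, 22), (37, 7, d, 20, 10), (37, 7, w, 33, 6), (37, 7, x, 13, 21), (37, 9, a, 15, 20), (37, 9, d, 10, 22), (37, 9, d, 20, 10), (37, 9, w, 33, 6), (37, 9, x, 13, 21)}
Apply σ_{A != a}; surviving tuples: {(37, 6, d, 10, 22), (37, 6, d, 20, 10), (37, 6, w, 33, 6), (37, 6, x, 13, 21), (37, 7, d, 10, 22), (37, 7, d, 20, 10), (37, 7, w, 33, 6), (37, 7, x, 13, 21), (37, 9, d, 10, 22), (37, 9, d, 20, 10), (37, 9, w, 33, 6), (37, 9, x, 13, 21)}
Apply σ_{G > 10}; surviving tuples: {(37, 6, d, 20, 10), (37, 6, w, 33, 6), (37, 6, x, 13, 21), (37, 7, d, 20, 10), (37, 7, w, 33, 6), (37, 7, x, 13, 21), (37, 9, d, 20, 10), (37, 9, w, 33, 6), (37, 9, x, 13, 21)}
Keep only column(s) B, A, C: {(37, d, 6), (37, d, 7), (37, d, 9), (37, w, 6), (37, w, 7), (37, w, 9), (37, x, 6), (37, x, 7), (37, x, 9)}

{(37, d, 6), (37, d, 7), (37, d, 9), (37, w, 6), (37, w, 7), (37, w, 9), (37, x, 6), (37, x, 7), (37, x, 9)}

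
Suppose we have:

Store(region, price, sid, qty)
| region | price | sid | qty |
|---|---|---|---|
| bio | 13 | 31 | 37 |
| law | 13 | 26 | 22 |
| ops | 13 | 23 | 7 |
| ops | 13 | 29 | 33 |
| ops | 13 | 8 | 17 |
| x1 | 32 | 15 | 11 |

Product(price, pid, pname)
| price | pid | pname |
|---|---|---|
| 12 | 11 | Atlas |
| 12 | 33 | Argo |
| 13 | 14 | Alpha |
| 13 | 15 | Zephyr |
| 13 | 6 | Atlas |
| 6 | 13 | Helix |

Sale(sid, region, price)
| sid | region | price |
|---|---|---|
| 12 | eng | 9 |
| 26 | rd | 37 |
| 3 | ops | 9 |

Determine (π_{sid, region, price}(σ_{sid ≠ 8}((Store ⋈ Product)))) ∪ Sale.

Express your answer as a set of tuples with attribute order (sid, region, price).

Store ⋈ Product (natural join on price): {(bio, 13, 31, 37, 14, Alpha), (bio, 13, 31, 37, 15, Zephyr), (bio, 13, 31, 37, 6, Atlas), (law, 13, 26, 22, 14, Alpha), (law, 13, 26, 22, 15, Zephyr), (law, 13, 26, 22, 6, Atlas), (ops, 13, 23, 7, 14, Alpha), (ops, 13, 23, 7, 15, Zephyr), (ops, 13, 23, 7, 6, Atlas), (ops, 13, 29, 33, 14, Alpha), (ops, 13, 29, 33, 15, Zephyr), (ops, 13, 29, 33, 6, Atlas), (ops, 13, 8, 17, 14, Alpha), (ops, 13, 8, 17, 15, Zephyr), (ops, 13, 8, 17, 6, Atlas)}
Filtering on sid ≠ 8 leaves {(bio, 13, 31, 37, 14, Alpha), (bio, 13, 31, 37, 15, Zephyr), (bio, 13, 31, 37, 6, Atlas), (law, 13, 26, 22, 14, Alpha), (law, 13, 26, 22, 15, Zephyr), (law, 13, 26, 22, 6, Atlas), (ops, 13, 23, 7, 14, Alpha), (ops, 13, 23, 7, 15, Zephyr), (ops, 13, 23, 7, 6, Atlas), (ops, 13, 29, 33, 14, Alpha), (ops, 13, 29, 33, 15, Zephyr), (ops, 13, 29, 33, 6, Atlas)}.
π[sid, region, price]: project onto (sid, region, price) (8 duplicate(s) eliminated) → {(23, ops, 13), (26, law, 13), (29, ops, 13), (31, bio, 13)}
Taking the union: {(12, eng, 9), (23, ops, 13), (26, law, 13), (26, rd, 37), (29, ops, 13), (3, ops, 9), (31, bio, 13)}

{(12, eng, 9), (23, ops, 13), (26, law, 13), (26, rd, 37), (29, ops, 13), (3, ops, 9), (31, bio, 13)}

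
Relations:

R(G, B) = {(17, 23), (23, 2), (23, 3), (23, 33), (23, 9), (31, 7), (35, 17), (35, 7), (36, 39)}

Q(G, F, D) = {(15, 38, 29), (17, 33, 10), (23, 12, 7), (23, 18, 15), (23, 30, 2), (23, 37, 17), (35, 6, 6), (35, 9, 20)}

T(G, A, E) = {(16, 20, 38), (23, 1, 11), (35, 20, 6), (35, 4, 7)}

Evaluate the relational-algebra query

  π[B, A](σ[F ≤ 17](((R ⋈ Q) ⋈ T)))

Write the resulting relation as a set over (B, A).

{(17, 20), (17, 4), (2, 1), (3, 1), (33, 1), (7, 20), (7, 4), (9, 1)}

Joining R and Q on G yields {(17, 23, 33, 10), (23, 2, 12, 7), (23, 2, 18, 15), (23, 2, 30, 2), (23, 2, 37, 17), (23, 3, 12, 7), (23, 3, 18, 15), (23, 3, 30, 2), (23, 3, 37, 17), (23, 33, 12, 7), (23, 33, 18, 15), (23, 33, 30, 2), (23, 33, 37, 17), (23, 9, 12, 7), (23, 9, 18, 15), (23, 9, 30, 2), (23, 9, 37, 17), (35, 17, 6, 6), (35, 17, 9, 20), (35, 7, 6, 6), (35, 7, 9, 20)}.
Joining (R ⋈ Q) and T on G yields {(23, 2, 12, 7, 1, 11), (23, 2, 18, 15, 1, 11), (23, 2, 30, 2, 1, 11), (23, 2, 37, 17, 1, 11), (23, 3, 12, 7, 1, 11), (23, 3, 18, 15, 1, 11), (23, 3, 30, 2, 1, 11), (23, 3, 37, 17, 1, 11), (23, 33, 12, 7, 1, 11), (23, 33, 18, 15, 1, 11), (23, 33, 30, 2, 1, 11), (23, 33, 37, 17, 1, 11), (23, 9, 12, 7, 1, 11), (23, 9, 18, 15, 1, 11), (23, 9, 30, 2, 1, 11), (23, 9, 37, 17, 1, 11), (35, 17, 6, 6, 20, 6), (35, 17, 6, 6, 4, 7), (35, 17, 9, 20, 20, 6), (35, 17, 9, 20, 4, 7), (35, 7, 6, 6, 20, 6), (35, 7, 6, 6, 4, 7), (35, 7, 9, 20, 20, 6), (35, 7, 9, 20, 4, 7)}.
σ[F ≤ 17]: keep tuples satisfying F ≤ 17 → {(23, 2, 12, 7, 1, 11), (23, 3, 12, 7, 1, 11), (23, 33, 12, 7, 1, 11), (23, 9, 12, 7, 1, 11), (35, 17, 6, 6, 20, 6), (35, 17, 6, 6, 4, 7), (35, 17, 9, 20, 20, 6), (35, 17, 9, 20, 4, 7), (35, 7, 6, 6, 20, 6), (35, 7, 6, 6, 4, 7), (35, 7, 9, 20, 20, 6), (35, 7, 9, 20, 4, 7)}
π_{B, A} gives {(17, 20), (17, 4), (2, 1), (3, 1), (33, 1), (7, 20), (7, 4), (9, 1)} (4 duplicate(s) eliminated).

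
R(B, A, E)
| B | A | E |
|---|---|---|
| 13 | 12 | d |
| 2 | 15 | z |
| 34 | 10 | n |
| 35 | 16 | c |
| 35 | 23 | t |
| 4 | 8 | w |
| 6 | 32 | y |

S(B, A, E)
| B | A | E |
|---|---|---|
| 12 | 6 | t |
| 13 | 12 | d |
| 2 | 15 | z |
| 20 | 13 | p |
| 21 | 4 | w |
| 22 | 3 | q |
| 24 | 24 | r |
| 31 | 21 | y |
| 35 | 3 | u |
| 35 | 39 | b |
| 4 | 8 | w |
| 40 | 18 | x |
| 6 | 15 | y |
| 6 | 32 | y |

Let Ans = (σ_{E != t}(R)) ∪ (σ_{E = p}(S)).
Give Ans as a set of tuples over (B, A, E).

Filtering on E != t leaves {(13, 12, d), (2, 15, z), (34, 10, n), (35, 16, c), (4, 8, w), (6, 32, y)}.
Filtering on E = p leaves {(20, 13, p)}.
Taking the union: {(13, 12, d), (2, 15, z), (20, 13, p), (34, 10, n), (35, 16, c), (4, 8, w), (6, 32, y)}

{(13, 12, d), (2, 15, z), (20, 13, p), (34, 10, n), (35, 16, c), (4, 8, w), (6, 32, y)}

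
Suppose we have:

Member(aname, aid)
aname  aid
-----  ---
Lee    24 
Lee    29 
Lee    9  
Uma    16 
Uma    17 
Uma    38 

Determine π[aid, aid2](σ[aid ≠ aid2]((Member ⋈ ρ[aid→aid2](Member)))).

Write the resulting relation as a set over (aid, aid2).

{(16, 17), (16, 38), (17, 16), (17, 38), (24, 29), (24, 9), (29, 24), (29, 9), (38, 16), (38, 17), (9, 24), (9, 29)}

ρ[aid→aid2]: schema becomes (aname, aid2); tuples unchanged.
Member ⋈ ρ[aid→aid2](Member) (natural join on aname): {(Lee, 24, 24), (Lee, 24, 29), (Lee, 24, 9), (Lee, 29, 24), (Lee, 29, 29), (Lee, 29, 9), (Lee, 9, 24), (Lee, 9, 29), (Lee, 9, 9), (Uma, 16, 16), (Uma, 16, 17), (Uma, 16, 38), (Uma, 17, 16), (Uma, 17, 17), (Uma, 17, 38), (Uma, 38, 16), (Uma, 38, 17), (Uma, 38, 38)}
Apply σ_{aid ≠ aid2}; surviving tuples: {(Lee, 24, 29), (Lee, 24, 9), (Lee, 29, 24), (Lee, 29, 9), (Lee, 9, 24), (Lee, 9, 29), (Uma, 16, 17), (Uma, 16, 38), (Uma, 17, 16), (Uma, 17, 38), (Uma, 38, 16), (Uma, 38, 17)}
Keep only column(s) aid, aid2: {(16, 17), (16, 38), (17, 16), (17, 38), (24, 29), (24, 9), (29, 24), (29, 9), (38, 16), (38, 17), (9, 24), (9, 29)}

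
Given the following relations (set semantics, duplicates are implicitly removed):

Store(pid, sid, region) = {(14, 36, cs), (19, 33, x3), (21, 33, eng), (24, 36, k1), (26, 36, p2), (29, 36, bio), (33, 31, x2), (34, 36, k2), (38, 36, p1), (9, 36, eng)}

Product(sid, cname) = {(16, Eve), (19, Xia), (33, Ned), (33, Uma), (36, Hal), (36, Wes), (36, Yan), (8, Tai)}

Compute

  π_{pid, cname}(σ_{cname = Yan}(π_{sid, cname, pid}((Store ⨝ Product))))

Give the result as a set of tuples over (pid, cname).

{(14, Yan), (24, Yan), (26, Yan), (29, Yan), (34, Yan), (38, Yan), (9, Yan)}

Store ⋈ Product (natural join on sid): {(14, 36, cs, Hal), (14, 36, cs, Wes), (14, 36, cs, Yan), (19, 33, x3, Ned), (19, 33, x3, Uma), (21, 33, eng, Ned), (21, 33, eng, Uma), (24, 36, k1, Hal), (24, 36, k1, Wes), (24, 36, k1, Yan), (26, 36, p2, Hal), (26, 36, p2, Wes), (26, 36, p2, Yan), (29, 36, bio, Hal), (29, 36, bio, Wes), (29, 36, bio, Yan), (34, 36, k2, Hal), (34, 36, k2, Wes), (34, 36, k2, Yan), (38, 36, p1, Hal), (38, 36, p1, Wes), (38, 36, p1, Yan), (9, 36, eng, Hal), (9, 36, eng, Wes), (9, 36, eng, Yan)}
π[sid, cname, pid]: project onto (sid, cname, pid) → {(33, Ned, 19), (33, Ned, 21), (33, Uma, 19), (33, Uma, 21), (36, Hal, 14), (36, Hal, 24), (36, Hal, 26), (36, Hal, 29), (36, Hal, 34), (36, Hal, 38), (36, Hal, 9), (36, Wes, 14), (36, Wes, 24), (36, Wes, 26), (36, Wes, 29), (36, Wes, 34), (36, Wes, 38), (36, Wes, 9), (36, Yan, 14), (36, Yan, 24), (36, Yan, 26), (36, Yan, 29), (36, Yan, 34), (36, Yan, 38), (36, Yan, 9)}
Selection cname = Yan: {(36, Yan, 14), (36, Yan, 24), (36, Yan, 26), (36, Yan, 29), (36, Yan, 34), (36, Yan, 38), (36, Yan, 9)}
π[pid, cname]: project onto (pid, cname) → {(14, Yan), (24, Yan), (26, Yan), (29, Yan), (34, Yan), (38, Yan), (9, Yan)}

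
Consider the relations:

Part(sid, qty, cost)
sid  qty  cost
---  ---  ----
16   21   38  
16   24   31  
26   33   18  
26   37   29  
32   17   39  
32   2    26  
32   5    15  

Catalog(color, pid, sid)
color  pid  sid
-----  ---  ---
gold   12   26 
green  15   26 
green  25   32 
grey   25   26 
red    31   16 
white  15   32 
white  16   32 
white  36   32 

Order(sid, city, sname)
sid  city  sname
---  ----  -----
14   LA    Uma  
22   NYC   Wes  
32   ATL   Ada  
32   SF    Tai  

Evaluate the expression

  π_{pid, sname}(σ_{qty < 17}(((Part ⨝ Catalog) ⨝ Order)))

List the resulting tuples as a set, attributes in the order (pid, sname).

Part ⋈ Catalog (natural join on sid): {(16, 21, 38, red, 31), (16, 24, 31, red, 31), (26, 33, 18, gold, 12), (26, 33, 18, green, 15), (26, 33, 18, grey, 25), (26, 37, 29, gold, 12), (26, 37, 29, green, 15), (26, 37, 29, grey, 25), (32, 17, 39, green, 25), (32, 17, 39, white, 15), (32, 17, 39, white, 16), (32, 17, 39, white, 36), (32, 2, 26, green, 25), (32, 2, 26, white, 15), (32, 2, 26, white, 16), (32, 2, 26, white, 36), (32, 5, 15, green, 25), (32, 5, 15, white, 15), (32, 5, 15, white, 16), (32, 5, 15, white, 36)}
(Part ⨝ Catalog) ⋈ Order (natural join on sid): {(32, 17, 39, green, 25, ATL, Ada), (32, 17, 39, green, 25, SF, Tai), (32, 17, 39, white, 15, ATL, Ada), (32, 17, 39, white, 15, SF, Tai), (32, 17, 39, white, 16, ATL, Ada), (32, 17, 39, white, 16, SF, Tai), (32, 17, 39, white, 36, ATL, Ada), (32, 17, 39, white, 36, SF, Tai), (32, 2, 26, green, 25, ATL, Ada), (32, 2, 26, green, 25, SF, Tai), (32, 2, 26, white, 15, ATL, Ada), (32, 2, 26, white, 15, SF, Tai), (32, 2, 26, white, 16, ATL, Ada), (32, 2, 26, white, 16, SF, Tai), (32, 2, 26, white, 36, ATL, Ada), (32, 2, 26, white, 36, SF, Tai), (32, 5, 15, green, 25, ATL, Ada), (32, 5, 15, green, 25, SF, Tai), (32, 5, 15, white, 15, ATL, Ada), (32, 5, 15, white, 15, SF, Tai), (32, 5, 15, white, 16, ATL, Ada), (32, 5, 15, white, 16, SF, Tai), (32, 5, 15, white, 36, ATL, Ada), (32, 5, 15, white, 36, SF, Tai)}
Filtering on qty < 17 leaves {(32, 2, 26, green, 25, ATL, Ada), (32, 2, 26, green, 25, SF, Tai), (32, 2, 26, white, 15, ATL, Ada), (32, 2, 26, white, 15, SF, Tai), (32, 2, 26, white, 16, ATL, Ada), (32, 2, 26, white, 16, SF, Tai), (32, 2, 26, white, 36, ATL, Ada), (32, 2, 26, white, 36, SF, Tai), (32, 5, 15, green, 25, ATL, Ada), (32, 5, 15, green, 25, SF, Tai), (32, 5, 15, white, 15, ATL, Ada), (32, 5, 15, white, 15, SF, Tai), (32, 5, 15, white, 16, ATL, Ada), (32, 5, 15, white, 16, SF, Tai), (32, 5, 15, white, 36, ATL, Ada), (32, 5, 15, white, 36, SF, Tai)}.
Projecting to pid, sname (8 duplicate(s) eliminated): {(15, Ada), (15, Tai), (16, Ada), (16, Tai), (25, Ada), (25, Tai), (36, Ada), (36, Tai)}

{(15, Ada), (15, Tai), (16, Ada), (16, Tai), (25, Ada), (25, Tai), (36, Ada), (36, Tai)}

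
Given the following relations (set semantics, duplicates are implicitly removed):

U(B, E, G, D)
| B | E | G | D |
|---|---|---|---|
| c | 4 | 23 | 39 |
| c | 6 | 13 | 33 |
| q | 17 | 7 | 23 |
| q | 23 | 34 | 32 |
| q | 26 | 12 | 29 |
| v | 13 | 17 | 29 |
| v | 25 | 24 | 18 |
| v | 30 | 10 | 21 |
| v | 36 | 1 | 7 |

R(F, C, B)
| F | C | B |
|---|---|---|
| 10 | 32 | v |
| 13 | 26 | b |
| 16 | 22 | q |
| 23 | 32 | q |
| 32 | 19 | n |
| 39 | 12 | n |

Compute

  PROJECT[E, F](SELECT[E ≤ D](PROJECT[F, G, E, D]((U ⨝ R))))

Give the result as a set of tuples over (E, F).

{(13, 10), (17, 16), (17, 23), (23, 16), (23, 23), (26, 16), (26, 23)}

Natural join on B: {(q, 17, 7, 23, 16, 22), (q, 17, 7, 23, 23, 32), (q, 23, 34, 32, 16, 22), (q, 23, 34, 32, 23, 32), (q, 26, 12, 29, 16, 22), (q, 26, 12, 29, 23, 32), (v, 13, 17, 29, 10, 32), (v, 25, 24, 18, 10, 32), (v, 30, 10, 21, 10, 32), (v, 36, 1, 7, 10, 32)}
Keep only column(s) F, G, E, D: {(10, 1, 36, 7), (10, 10, 30, 21), (10, 17, 13, 29), (10, 24, 25, 18), (16, 12, 26, 29), (16, 34, 23, 32), (16, 7, 17, 23), (23, 12, 26, 29), (23, 34, 23, 32), (23, 7, 17, 23)}
Selection E ≤ D: {(10, 17, 13, 29), (16, 12, 26, 29), (16, 34, 23, 32), (16, 7, 17, 23), (23, 12, 26, 29), (23, 34, 23, 32), (23, 7, 17, 23)}
Keep only column(s) E, F: {(13, 10), (17, 16), (17, 23), (23, 16), (23, 23), (26, 16), (26, 23)}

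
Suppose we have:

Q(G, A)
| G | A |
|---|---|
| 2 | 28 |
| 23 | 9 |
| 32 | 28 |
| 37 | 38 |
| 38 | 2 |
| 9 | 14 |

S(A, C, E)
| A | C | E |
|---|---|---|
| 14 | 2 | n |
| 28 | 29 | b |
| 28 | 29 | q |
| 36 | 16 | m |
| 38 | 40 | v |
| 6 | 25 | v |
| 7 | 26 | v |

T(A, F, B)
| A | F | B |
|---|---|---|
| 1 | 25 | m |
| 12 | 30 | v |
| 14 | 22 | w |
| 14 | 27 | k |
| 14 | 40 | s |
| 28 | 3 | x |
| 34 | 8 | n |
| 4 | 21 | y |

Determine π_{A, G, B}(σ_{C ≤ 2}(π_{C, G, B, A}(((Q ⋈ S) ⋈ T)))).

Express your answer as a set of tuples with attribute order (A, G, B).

Natural join on A: {(2, 28, 29, b), (2, 28, 29, q), (32, 28, 29, b), (32, 28, 29, q), (37, 38, 40, v), (9, 14, 2, n)}
Natural join on A: {(2, 28, 29, b, 3, x), (2, 28, 29, q, 3, x), (32, 28, 29, b, 3, x), (32, 28, 29, q, 3, x), (9, 14, 2, n, 22, w), (9, 14, 2, n, 27, k), (9, 14, 2, n, 40, s)}
π[C, G, B, A]: project onto (C, G, B, A) (2 duplicate(s) eliminated) → {(2, 9, k, 14), (2, 9, s, 14), (2, 9, w, 14), (29, 2, x, 28), (29, 32, x, 28)}
σ[C ≤ 2]: keep tuples satisfying C ≤ 2 → {(2, 9, k, 14), (2, 9, s, 14), (2, 9, w, 14)}
π[A, G, B]: project onto (A, G, B) → {(14, 9, k), (14, 9, s), (14, 9, w)}

{(14, 9, k), (14, 9, s), (14, 9, w)}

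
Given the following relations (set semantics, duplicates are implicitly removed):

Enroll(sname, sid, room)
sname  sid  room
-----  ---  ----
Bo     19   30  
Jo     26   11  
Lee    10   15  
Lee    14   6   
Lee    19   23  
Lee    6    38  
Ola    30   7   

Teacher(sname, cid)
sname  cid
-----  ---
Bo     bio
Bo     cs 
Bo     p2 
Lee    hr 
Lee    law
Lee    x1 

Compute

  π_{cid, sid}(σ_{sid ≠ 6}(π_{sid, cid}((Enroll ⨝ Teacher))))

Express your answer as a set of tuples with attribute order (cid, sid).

Natural join on sname: {(Bo, 19, 30, bio), (Bo, 19, 30, cs), (Bo, 19, 30, p2), (Lee, 10, 15, hr), (Lee, 10, 15, law), (Lee, 10, 15, x1), (Lee, 14, 6, hr), (Lee, 14, 6, law), (Lee, 14, 6, x1), (Lee, 19, 23, hr), (Lee, 19, 23, law), (Lee, 19, 23, x1), (Lee, 6, 38, hr), (Lee, 6, 38, law), (Lee, 6, 38, x1)}
π[sid, cid]: project onto (sid, cid) → {(10, hr), (10, law), (10, x1), (14, hr), (14, law), (14, x1), (19, bio), (19, cs), (19, hr), (19, law), (19, p2), (19, x1), (6, hr), (6, law), (6, x1)}
Apply σ_{sid ≠ 6}; surviving tuples: {(10, hr), (10, law), (10, x1), (14, hr), (14, law), (14, x1), (19, bio), (19, cs), (19, hr), (19, law), (19, p2), (19, x1)}
π[cid, sid]: project onto (cid, sid) → {(bio, 19), (cs, 19), (hr, 10), (hr, 14), (hr, 19), (law, 10), (law, 14), (law, 19), (p2, 19), (x1, 10), (x1, 14), (x1, 19)}

{(bio, 19), (cs, 19), (hr, 10), (hr, 14), (hr, 19), (law, 10), (law, 14), (law, 19), (p2, 19), (x1, 10), (x1, 14), (x1, 19)}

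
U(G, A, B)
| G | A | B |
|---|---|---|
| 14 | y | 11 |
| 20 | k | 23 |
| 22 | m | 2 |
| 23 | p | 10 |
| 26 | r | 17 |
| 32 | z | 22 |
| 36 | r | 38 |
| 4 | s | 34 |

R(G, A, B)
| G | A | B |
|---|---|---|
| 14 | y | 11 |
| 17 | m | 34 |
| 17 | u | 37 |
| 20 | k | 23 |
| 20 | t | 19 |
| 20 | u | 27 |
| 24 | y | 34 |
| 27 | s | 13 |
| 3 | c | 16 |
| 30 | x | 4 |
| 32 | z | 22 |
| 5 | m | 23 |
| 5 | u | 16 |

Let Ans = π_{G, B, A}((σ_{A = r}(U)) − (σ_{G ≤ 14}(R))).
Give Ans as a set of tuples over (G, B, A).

Selection A = r: {(26, r, 17), (36, r, 38)}
Selection G ≤ 14: {(14, y, 11), (3, c, 16), (5, m, 23), (5, u, 16)}
Difference: {(26, r, 17), (36, r, 38)} with {(14, y, 11), (3, c, 16), (5, m, 23), (5, u, 16)} → {(26, r, 17), (36, r, 38)}
Keep only column(s) G, B, A: {(26, 17, r), (36, 38, r)}

{(26, 17, r), (36, 38, r)}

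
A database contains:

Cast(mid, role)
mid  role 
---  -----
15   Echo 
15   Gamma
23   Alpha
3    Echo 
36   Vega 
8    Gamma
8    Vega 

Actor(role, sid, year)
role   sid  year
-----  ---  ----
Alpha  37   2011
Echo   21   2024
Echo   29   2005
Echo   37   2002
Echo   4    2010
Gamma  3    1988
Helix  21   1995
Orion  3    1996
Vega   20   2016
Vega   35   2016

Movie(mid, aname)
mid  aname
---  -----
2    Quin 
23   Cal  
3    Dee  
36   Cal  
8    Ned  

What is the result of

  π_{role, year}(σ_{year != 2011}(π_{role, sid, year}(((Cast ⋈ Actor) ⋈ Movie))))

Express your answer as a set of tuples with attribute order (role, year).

Natural join on role: {(15, Echo, 21, 2024), (15, Echo, 29, 2005), (15, Echo, 37, 2002), (15, Echo, 4, 2010), (15, Gamma, 3, 1988), (23, Alpha, 37, 2011), (3, Echo, 21, 2024), (3, Echo, 29, 2005), (3, Echo, 37, 2002), (3, Echo, 4, 2010), (36, Vega, 20, 2016), (36, Vega, 35, 2016), (8, Gamma, 3, 1988), (8, Vega, 20, 2016), (8, Vega, 35, 2016)}
Natural join on mid: {(23, Alpha, 37, 2011, Cal), (3, Echo, 21, 2024, Dee), (3, Echo, 29, 2005, Dee), (3, Echo, 37, 2002, Dee), (3, Echo, 4, 2010, Dee), (36, Vega, 20, 2016, Cal), (36, Vega, 35, 2016, Cal), (8, Gamma, 3, 1988, Ned), (8, Vega, 20, 2016, Ned), (8, Vega, 35, 2016, Ned)}
Projecting to role, sid, year (2 duplicate(s) eliminated): {(Alpha, 37, 2011), (Echo, 21, 2024), (Echo, 29, 2005), (Echo, 37, 2002), (Echo, 4, 2010), (Gamma, 3, 1988), (Vega, 20, 2016), (Vega, 35, 2016)}
Apply σ_{year != 2011}; surviving tuples: {(Echo, 21, 2024), (Echo, 29, 2005), (Echo, 37, 2002), (Echo, 4, 2010), (Gamma, 3, 1988), (Vega, 20, 2016), (Vega, 35, 2016)}
Projecting to role, year (1 duplicate(s) eliminated): {(Echo, 2002), (Echo, 2005), (Echo, 2010), (Echo, 2024), (Gamma, 1988), (Vega, 2016)}

{(Echo, 2002), (Echo, 2005), (Echo, 2010), (Echo, 2024), (Gamma, 1988), (Vega, 2016)}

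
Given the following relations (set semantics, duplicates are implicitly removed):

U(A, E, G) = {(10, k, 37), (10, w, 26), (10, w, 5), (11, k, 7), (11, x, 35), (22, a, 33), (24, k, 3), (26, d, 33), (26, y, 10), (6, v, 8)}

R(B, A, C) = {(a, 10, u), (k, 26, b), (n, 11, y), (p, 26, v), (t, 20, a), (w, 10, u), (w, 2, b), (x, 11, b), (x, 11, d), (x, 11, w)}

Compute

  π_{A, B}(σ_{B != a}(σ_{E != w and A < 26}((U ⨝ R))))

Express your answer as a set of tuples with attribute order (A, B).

U ⋈ R (natural join on A): {(10, k, 37, a, u), (10, k, 37, w, u), (10, w, 26, a, u), (10, w, 26, w, u), (10, w, 5, a, u), (10, w, 5, w, u), (11, k, 7, n, y), (11, k, 7, x, b), (11, k, 7, x, d), (11, k, 7, x, w), (11, x, 35, n, y), (11, x, 35, x, b), (11, x, 35, x, d), (11, x, 35, x, w), (26, d, 33, k, b), (26, d, 33, p, v), (26, y, 10, k, b), (26, y, 10, p, v)}
Selection E != w and A < 26: {(10, k, 37, a, u), (10, k, 37, w, u), (11, k, 7, n, y), (11, k, 7, x, b), (11, k, 7, x, d), (11, k, 7, x, w), (11, x, 35, n, y), (11, x, 35, x, b), (11, x, 35, x, d), (11, x, 35, x, w)}
Selection B != a: {(10, k, 37, w, u), (11, k, 7, n, y), (11, k, 7, x, b), (11, k, 7, x, d), (11, k, 7, x, w), (11, x, 35, n, y), (11, x, 35, x, b), (11, x, 35, x, d), (11, x, 35, x, w)}
π[A, B]: project onto (A, B) (6 duplicate(s) eliminated) → {(10, w), (11, n), (11, x)}

{(10, w), (11, n), (11, x)}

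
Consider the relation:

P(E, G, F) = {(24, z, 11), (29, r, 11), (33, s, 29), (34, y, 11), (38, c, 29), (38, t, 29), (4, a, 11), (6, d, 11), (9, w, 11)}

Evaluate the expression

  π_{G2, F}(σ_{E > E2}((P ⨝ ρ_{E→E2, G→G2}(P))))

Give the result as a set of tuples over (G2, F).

{(a, 11), (d, 11), (r, 11), (s, 29), (w, 11), (z, 11)}

ρ[E→E2, G→G2]: schema becomes (E2, G2, F); tuples unchanged.
P ⋈ ρ_{E→E2, G→G2}(P) (natural join on F): {(24, z, 11, 24, z), (24, z, 11, 29, r), (24, z, 11, 34, y), (24, z, 11, 4, a), (24, z, 11, 6, d), (24, z, 11, 9, w), (29, r, 11, 24, z), (29, r, 11, 29, r), (29, r, 11, 34, y), (29, r, 11, 4, a), (29, r, 11, 6, d), (29, r, 11, 9, w), (33, s, 29, 33, s), (33, s, 29, 38, c), (33, s, 29, 38, t), (34, y, 11, 24, z), (34, y, 11, 29, r), (34, y, 11, 34, y), (34, y, 11, 4, a), (34, y, 11, 6, d), (34, y, 11, 9, w), (38, c, 29, 33, s), (38, c, 29, 38, c), (38, c, 29, 38, t), (38, t, 29, 33, s), (38, t, 29, 38, c), (38, t, 29, 38, t), (4, a, 11, 24, z), (4, a, 11, 29, r), (4, a, 11, 34, y), (4, a, 11, 4, a), (4, a, 11, 6, d), (4, a, 11, 9, w), (6, d, 11, 24, z), (6, d, 11, 29, r), (6, d, 11, 34, y), (6, d, 11, 4, a), (6, d, 11, 6, d), (6, d, 11, 9, w), (9, w, 11, 24, z), (9, w, 11, 29, r), (9, w, 11, 34, y), (9, w, 11, 4, a), (9, w, 11, 6, d), (9, w, 11, 9, w)}
Filtering on E > E2 leaves {(24, z, 11, 4, a), (24, z, 11, 6, d), (24, z, 11, 9, w), (29, r, 11, 24, z), (29, r, 11, 4, a), (29, r, 11, 6, d), (29, r, 11, 9, w), (34, y, 11, 24, z), (34, y, 11, 29, r), (34, y, 11, 4, a), (34, y, 11, 6, d), (34, y, 11, 9, w), (38, c, 29, 33, s), (38, t, 29, 33, s), (6, d, 11, 4, a), (9, w, 11, 4, a), (9, w, 11, 6, d)}.
Keep only column(s) G2, F (11 duplicate(s) eliminated): {(a, 11), (d, 11), (r, 11), (s, 29), (w, 11), (z, 11)}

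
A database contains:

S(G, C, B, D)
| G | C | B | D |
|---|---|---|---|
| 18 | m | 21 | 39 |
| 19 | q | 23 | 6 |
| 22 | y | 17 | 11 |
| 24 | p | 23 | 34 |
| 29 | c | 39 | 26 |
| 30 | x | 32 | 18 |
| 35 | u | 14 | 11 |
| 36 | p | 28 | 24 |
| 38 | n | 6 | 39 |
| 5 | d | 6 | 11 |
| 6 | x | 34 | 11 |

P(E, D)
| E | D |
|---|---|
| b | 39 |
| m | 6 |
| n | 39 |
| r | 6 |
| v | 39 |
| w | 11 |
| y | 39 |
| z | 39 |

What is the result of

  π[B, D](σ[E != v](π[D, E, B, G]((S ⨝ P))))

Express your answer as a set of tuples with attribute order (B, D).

S ⋈ P (natural join on D): {(18, m, 21, 39, b), (18, m, 21, 39, n), (18, m, 21, 39, v), (18, m, 21, 39, y), (18, m, 21, 39, z), (19, q, 23, 6, m), (19, q, 23, 6, r), (22, y, 17, 11, w), (35, u, 14, 11, w), (38, n, 6, 39, b), (38, n, 6, 39, n), (38, n, 6, 39, v), (38, n, 6, 39, y), (38, n, 6, 39, z), (5, d, 6, 11, w), (6, x, 34, 11, w)}
π_{D, E, B, G} gives {(11, w, 14, 35), (11, w, 17, 22), (11, w, 34, 6), (11, w, 6, 5), (39, b, 21, 18), (39, b, 6, 38), (39, n, 21, 18), (39, n, 6, 38), (39, v, 21, 18), (39, v, 6, 38), (39, y, 21, 18), (39, y, 6, 38), (39, z, 21, 18), (39, z, 6, 38), (6, m, 23, 19), (6, r, 23, 19)}.
Apply σ_{E != v}; surviving tuples: {(11, w, 14, 35), (11, w, 17, 22), (11, w, 34, 6), (11, w, 6, 5), (39, b, 21, 18), (39, b, 6, 38), (39, n, 21, 18), (39, n, 6, 38), (39, y, 21, 18), (39, y, 6, 38), (39, z, 21, 18), (39, z, 6, 38), (6, m, 23, 19), (6, r, 23, 19)}
π_{B, D} gives {(14, 11), (17, 11), (21, 39), (23, 6), (34, 11), (6, 11), (6, 39)} (7 duplicate(s) eliminated).

{(14, 11), (17, 11), (21, 39), (23, 6), (34, 11), (6, 11), (6, 39)}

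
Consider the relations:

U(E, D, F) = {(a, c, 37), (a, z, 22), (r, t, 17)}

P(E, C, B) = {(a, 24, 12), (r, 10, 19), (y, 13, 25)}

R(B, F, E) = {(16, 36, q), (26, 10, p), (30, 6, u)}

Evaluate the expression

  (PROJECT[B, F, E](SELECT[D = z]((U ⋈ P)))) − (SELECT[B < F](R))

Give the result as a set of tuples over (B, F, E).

U ⋈ P (natural join on E): {(a, c, 37, 24, 12), (a, z, 22, 24, 12), (r, t, 17, 10, 19)}
Selection D = z: {(a, z, 22, 24, 12)}
π[B, F, E]: project onto (B, F, E) → {(12, 22, a)}
Selection B < F: {(16, 36, q)}
Set difference of the two operands is {(12, 22, a)}.

{(12, 22, a)}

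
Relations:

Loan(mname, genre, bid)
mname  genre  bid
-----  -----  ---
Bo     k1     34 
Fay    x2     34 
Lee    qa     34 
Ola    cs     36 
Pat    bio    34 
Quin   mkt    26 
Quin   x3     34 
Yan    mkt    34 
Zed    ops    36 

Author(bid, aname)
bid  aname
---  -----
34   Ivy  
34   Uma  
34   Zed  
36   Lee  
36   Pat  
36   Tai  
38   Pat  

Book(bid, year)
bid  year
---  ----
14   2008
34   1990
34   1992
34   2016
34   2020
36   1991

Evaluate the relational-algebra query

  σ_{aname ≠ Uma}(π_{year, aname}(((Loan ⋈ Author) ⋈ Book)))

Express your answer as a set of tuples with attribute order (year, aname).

Loan ⋈ Author (natural join on bid): {(Bo, k1, 34, Ivy), (Bo, k1, 34, Uma), (Bo, k1, 34, Zed), (Fay, x2, 34, Ivy), (Fay, x2, 34, Uma), (Fay, x2, 34, Zed), (Lee, qa, 34, Ivy), (Lee, qa, 34, Uma), (Lee, qa, 34, Zed), (Ola, cs, 36, Lee), (Ola, cs, 36, Pat), (Ola, cs, 36, Tai), (Pat, bio, 34, Ivy), (Pat, bio, 34, Uma), (Pat, bio, 34, Zed), (Quin, x3, 34, Ivy), (Quin, x3, 34, Uma), (Quin, x3, 34, Zed), (Yan, mkt, 34, Ivy), (Yan, mkt, 34, Uma), (Yan, mkt, 34, Zed), (Zed, ops, 36, Lee), (Zed, ops, 36, Pat), (Zed, ops, 36, Tai)}
(Loan ⋈ Author) ⋈ Book (natural join on bid): {(Bo, k1, 34, Ivy, 1990), (Bo, k1, 34, Ivy, 1992), (Bo, k1, 34, Ivy, 2016), (Bo, k1, 34, Ivy, 2020), (Bo, k1, 34, Uma, 1990), (Bo, k1, 34, Uma, 1992), (Bo, k1, 34, Uma, 2016), (Bo, k1, 34, Uma, 2020), (Bo, k1, 34, Zed, 1990), (Bo, k1, 34, Zed, 1992), (Bo, k1, 34, Zed, 2016), (Bo, k1, 34, Zed, 2020), (Fay, x2, 34, Ivy, 1990), (Fay, x2, 34, Ivy, 1992), (Fay, x2, 34, Ivy, 2016), (Fay, x2, 34, Ivy, 2020), (Fay, x2, 34, Uma, 1990), (Fay, x2, 34, Uma, 1992), (Fay, x2, 34, Uma, 2016), (Fay, x2, 34, Uma, 2020), (Fay, x2, 34, Zed, 1990), (Fay, x2, 34, Zed, 1992), (Fay, x2, 34, Zed, 2016), (Fay, x2, 34, Zed, 2020), (Lee, qa, 34, Ivy, 1990), (Lee, qa, 34, Ivy, 1992), (Lee, qa, 34, Ivy, 2016), (Lee, qa, 34, Ivy, 2020), (Lee, qa, 34, Uma, 1990), (Lee, qa, 34, Uma, 1992), (Lee, qa, 34, Uma, 2016), (Lee, qa, 34, Uma, 2020), (Lee, qa, 34, Zed, 1990), (Lee, qa, 34, Zed, 1992), (Lee, qa, 34, Zed, 2016), (Lee, qa, 34, Zed, 2020), (Ola, cs, 36, Lee, 1991), (Ola, cs, 36, Pat, 1991), (Ola, cs, 36, Tai, 1991), (Pat, bio, 34, Ivy, 1990), (Pat, bio, 34, Ivy, 1992), (Pat, bio, 34, Ivy, 2016), (Pat, bio, 34, Ivy, 2020), (Pat, bio, 34, Uma, 1990), (Pat, bio, 34, Uma, 1992), (Pat, bio, 34, Uma, 2016), (Pat, bio, 34, Uma, 2020), (Pat, bio, 34, Zed, 1990), (Pat, bio, 34, Zed, 1992), (Pat, bio, 34, Zed, 2016), (Pat, bio, 34, Zed, 2020), (Quin, x3, 34, Ivy, 1990), (Quin, x3, 34, Ivy, 1992), (Quin, x3, 34, Ivy, 2016), (Quin, x3, 34, Ivy, 2020), (Quin, x3, 34, Uma, 1990), (Quin, x3, 34, Uma, 1992), (Quin, x3, 34, Uma, 2016), (Quin, x3, 34, Uma, 2020), (Quin, x3, 34, Zed, 1990), (Quin, x3, 34, Zed, 1992), (Quin, x3, 34, Zed, 2016), (Quin, x3, 34, Zed, 2020), (Yan, mkt, 34, Ivy, 1990), (Yan, mkt, 34, Ivy, 1992), (Yan, mkt, 34, Ivy, 2016), (Yan, mkt, 34, Ivy, 2020), (Yan, mkt, 34, Uma, 1990), (Yan, mkt, 34, Uma, 1992), (Yan, mkt, 34, Uma, 2016), (Yan, mkt, 34, Uma, 2020), (Yan, mkt, 34, Zed, 1990), (Yan, mkt, 34, Zed, 1992), (Yan, mkt, 34, Zed, 2016), (Yan, mkt, 34, Zed, 2020), (Zed, ops, 36, Lee, 1991), (Zed, ops, 36, Pat, 1991), (Zed, ops, 36, Tai, 1991)}
π_{year, aname} gives {(1990, Ivy), (1990, Uma), (1990, Zed), (1991, Lee), (1991, Pat), (1991, Tai), (1992, Ivy), (1992, Uma), (1992, Zed), (2016, Ivy), (2016, Uma), (2016, Zed), (2020, Ivy), (2020, Uma), (2020, Zed)} (63 duplicate(s) eliminated).
σ[aname ≠ Uma]: keep tuples satisfying aname ≠ Uma → {(1990, Ivy), (1990, Zed), (1991, Lee), (1991, Pat), (1991, Tai), (1992, Ivy), (1992, Zed), (2016, Ivy), (2016, Zed), (2020, Ivy), (2020, Zed)}

{(1990, Ivy), (1990, Zed), (1991, Lee), (1991, Pat), (1991, Tai), (1992, Ivy), (1992, Zed), (2016, Ivy), (2016, Zed), (2020, Ivy), (2020, Zed)}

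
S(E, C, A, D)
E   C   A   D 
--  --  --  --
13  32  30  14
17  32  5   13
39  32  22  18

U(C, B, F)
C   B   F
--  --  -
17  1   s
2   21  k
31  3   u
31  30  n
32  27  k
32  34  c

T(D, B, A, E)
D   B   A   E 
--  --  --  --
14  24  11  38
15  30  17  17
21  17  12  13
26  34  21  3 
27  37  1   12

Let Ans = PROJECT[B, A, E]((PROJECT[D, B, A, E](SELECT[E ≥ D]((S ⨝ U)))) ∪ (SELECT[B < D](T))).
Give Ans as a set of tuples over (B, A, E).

S ⋈ U (natural join on C): {(13, 32, 30, 14, 27, k), (13, 32, 30, 14, 34, c), (17, 32, 5, 13, 27, k), (17, 32, 5, 13, 34, c), (39, 32, 22, 18, 27, k), (39, 32, 22, 18, 34, c)}
Selection E ≥ D: {(17, 32, 5, 13, 27, k), (17, 32, 5, 13, 34, c), (39, 32, 22, 18, 27, k), (39, 32, 22, 18, 34, c)}
Projecting to D, B, A, E: {(13, 27, 5, 17), (13, 34, 5, 17), (18, 27, 22, 39), (18, 34, 22, 39)}
Selection B < D: {(21, 17, 12, 13)}
Set union of the two operands is {(13, 27, 5, 17), (13, 34, 5, 17), (18, 27, 22, 39), (18, 34, 22, 39), (21, 17, 12, 13)}.
Projecting to B, A, E: {(17, 12, 13), (27, 22, 39), (27, 5, 17), (34, 22, 39), (34, 5, 17)}

{(17, 12, 13), (27, 22, 39), (27, 5, 17), (34, 22, 39), (34, 5, 17)}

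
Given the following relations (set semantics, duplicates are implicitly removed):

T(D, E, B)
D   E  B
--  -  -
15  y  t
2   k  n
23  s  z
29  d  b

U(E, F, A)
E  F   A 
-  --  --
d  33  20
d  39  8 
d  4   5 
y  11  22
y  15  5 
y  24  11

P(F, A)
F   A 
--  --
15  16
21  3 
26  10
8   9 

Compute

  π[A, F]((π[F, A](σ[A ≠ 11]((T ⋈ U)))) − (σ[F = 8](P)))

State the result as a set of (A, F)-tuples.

{(20, 33), (22, 11), (5, 15), (5, 4), (8, 39)}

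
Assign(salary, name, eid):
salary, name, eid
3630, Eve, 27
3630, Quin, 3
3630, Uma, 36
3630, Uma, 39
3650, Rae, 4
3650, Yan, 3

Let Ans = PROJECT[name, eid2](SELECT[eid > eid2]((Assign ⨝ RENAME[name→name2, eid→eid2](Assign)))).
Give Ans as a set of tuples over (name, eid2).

{(Eve, 3), (Rae, 3), (Uma, 27), (Uma, 3), (Uma, 36)}

ρ[name→name2, eid→eid2]: schema becomes (salary, name2, eid2); tuples unchanged.
Natural join on salary: {(3630, Eve, 27, Eve, 27), (3630, Eve, 27, Quin, 3), (3630, Eve, 27, Uma, 36), (3630, Eve, 27, Uma, 39), (3630, Quin, 3, Eve, 27), (3630, Quin, 3, Quin, 3), (3630, Quin, 3, Uma, 36), (3630, Quin, 3, Uma, 39), (3630, Uma, 36, Eve, 27), (3630, Uma, 36, Quin, 3), (3630, Uma, 36, Uma, 36), (3630, Uma, 36, Uma, 39), (3630, Uma, 39, Eve, 27), (3630, Uma, 39, Quin, 3), (3630, Uma, 39, Uma, 36), (3630, Uma, 39, Uma, 39), (3650, Rae, 4, Rae, 4), (3650, Rae, 4, Yan, 3), (3650, Yan, 3, Rae, 4), (3650, Yan, 3, Yan, 3)}
σ[eid > eid2]: keep tuples satisfying eid > eid2 → {(3630, Eve, 27, Quin, 3), (3630, Uma, 36, Eve, 27), (3630, Uma, 36, Quin, 3), (3630, Uma, 39, Eve, 27), (3630, Uma, 39, Quin, 3), (3630, Uma, 39, Uma, 36), (3650, Rae, 4, Yan, 3)}
Keep only column(s) name, eid2 (2 duplicate(s) eliminated): {(Eve, 3), (Rae, 3), (Uma, 27), (Uma, 3), (Uma, 36)}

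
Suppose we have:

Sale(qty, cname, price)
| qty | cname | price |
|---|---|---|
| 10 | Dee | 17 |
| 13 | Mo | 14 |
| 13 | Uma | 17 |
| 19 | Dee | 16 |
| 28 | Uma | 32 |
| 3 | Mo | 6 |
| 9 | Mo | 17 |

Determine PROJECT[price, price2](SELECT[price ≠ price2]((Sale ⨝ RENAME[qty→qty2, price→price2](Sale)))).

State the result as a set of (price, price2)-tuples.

{(14, 17), (14, 6), (16, 17), (17, 14), (17, 16), (17, 32), (17, 6), (32, 17), (6, 14), (6, 17)}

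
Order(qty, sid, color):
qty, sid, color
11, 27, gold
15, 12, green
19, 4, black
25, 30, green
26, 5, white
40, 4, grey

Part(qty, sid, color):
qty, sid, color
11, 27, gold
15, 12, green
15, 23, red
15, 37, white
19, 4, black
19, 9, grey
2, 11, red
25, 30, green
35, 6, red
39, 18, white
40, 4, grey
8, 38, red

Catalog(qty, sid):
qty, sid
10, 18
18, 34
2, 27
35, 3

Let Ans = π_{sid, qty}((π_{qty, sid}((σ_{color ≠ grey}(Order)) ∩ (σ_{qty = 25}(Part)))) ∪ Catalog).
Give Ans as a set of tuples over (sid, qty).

{(18, 10), (27, 2), (3, 35), (30, 25), (34, 18)}

Selection color ≠ grey: {(11, 27, gold), (15, 12, green), (19, 4, black), (25, 30, green), (26, 5, white)}
Selection qty = 25: {(25, 30, green)}
Set intersection of the two operands is {(25, 30, green)}.
Projecting to qty, sid: {(25, 30)}
Set union of the two operands is {(10, 18), (18, 34), (2, 27), (25, 30), (35, 3)}.
Projecting to sid, qty: {(18, 10), (27, 2), (3, 35), (30, 25), (34, 18)}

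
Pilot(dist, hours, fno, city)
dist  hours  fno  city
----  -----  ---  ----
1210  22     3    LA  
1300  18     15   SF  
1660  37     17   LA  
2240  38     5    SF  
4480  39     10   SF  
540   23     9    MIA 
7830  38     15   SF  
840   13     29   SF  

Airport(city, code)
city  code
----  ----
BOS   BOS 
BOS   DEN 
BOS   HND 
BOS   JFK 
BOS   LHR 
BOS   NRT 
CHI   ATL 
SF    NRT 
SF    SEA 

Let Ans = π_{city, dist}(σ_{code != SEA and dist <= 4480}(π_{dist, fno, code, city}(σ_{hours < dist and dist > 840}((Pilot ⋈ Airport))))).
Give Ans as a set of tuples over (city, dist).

Pilot ⋈ Airport (natural join on city): {(1300, 18, 15, SF, NRT), (1300, 18, 15, SF, SEA), (2240, 38, 5, SF, NRT), (2240, 38, 5, SF, SEA), (4480, 39, 10, SF, NRT), (4480, 39, 10, SF, SEA), (7830, 38, 15, SF, NRT), (7830, 38, 15, SF, SEA), (840, 13, 29, SF, NRT), (840, 13, 29, SF, SEA)}
σ[hours < dist and dist > 840]: keep tuples satisfying hours < dist and dist > 840 → {(1300, 18, 15, SF, NRT), (1300, 18, 15, SF, SEA), (2240, 38, 5, SF, NRT), (2240, 38, 5, SF, SEA), (4480, 39, 10, SF, NRT), (4480, 39, 10, SF, SEA), (7830, 38, 15, SF, NRT), (7830, 38, 15, SF, SEA)}
π[dist, fno, code, city]: project onto (dist, fno, code, city) → {(1300, 15, NRT, SF), (1300, 15, SEA, SF), (2240, 5, NRT, SF), (2240, 5, SEA, SF), (4480, 10, NRT, SF), (4480, 10, SEA, SF), (7830, 15, NRT, SF), (7830, 15, SEA, SF)}
σ[code != SEA and dist <= 4480]: keep tuples satisfying code != SEA and dist <= 4480 → {(1300, 15, NRT, SF), (2240, 5, NRT, SF), (4480, 10, NRT, SF)}
π[city, dist]: project onto (city, dist) → {(SF, 1300), (SF, 2240), (SF, 4480)}

{(SF, 1300), (SF, 2240), (SF, 4480)}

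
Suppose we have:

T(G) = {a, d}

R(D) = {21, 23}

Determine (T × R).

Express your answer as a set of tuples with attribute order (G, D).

{(a, 21), (a, 23), (d, 21), (d, 23)}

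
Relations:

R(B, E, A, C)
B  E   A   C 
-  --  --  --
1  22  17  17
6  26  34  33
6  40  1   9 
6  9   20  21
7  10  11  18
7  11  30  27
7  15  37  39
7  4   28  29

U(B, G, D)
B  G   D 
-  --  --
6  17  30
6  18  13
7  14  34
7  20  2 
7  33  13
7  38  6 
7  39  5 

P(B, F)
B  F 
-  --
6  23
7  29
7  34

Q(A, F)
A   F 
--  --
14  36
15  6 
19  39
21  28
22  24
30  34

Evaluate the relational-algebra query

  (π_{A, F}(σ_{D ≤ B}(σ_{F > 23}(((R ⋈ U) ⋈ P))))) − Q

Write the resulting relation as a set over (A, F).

Natural join on B: {(6, 26, 34, 33, 17, 30), (6, 26, 34, 33, 18, 13), (6, 40, 1, 9, 17, 30), (6, 40, 1, 9, 18, 13), (6, 9, 20, 21, 17, 30), (6, 9, 20, 21, 18, 13), (7, 10, 11, 18, 14, 34), (7, 10, 11, 18, 20, 2), (7, 10, 11, 18, 33, 13), (7, 10, 11, 18, 38, 6), (7, 10, 11, 18, 39, 5), (7, 11, 30, 27, 14, 34), (7, 11, 30, 27, 20, 2), (7, 11, 30, 27, 33, 13), (7, 11, 30, 27, 38, 6), (7, 11, 30, 27, 39, 5), (7, 15, 37, 39, 14, 34), (7, 15, 37, 39, 20, 2), (7, 15, 37, 39, 33, 13), (7, 15, 37, 39, 38, 6), (7, 15, 37, 39, 39, 5), (7, 4, 28, 29, 14, 34), (7, 4, 28, 29, 20, 2), (7, 4, 28, 29, 33, 13), (7, 4, 28, 29, 38, 6), (7, 4, 28, 29, 39, 5)}
Natural join on B: {(6, 26, 34, 33, 17, 30, 23), (6, 26, 34, 33, 18, 13, 23), (6, 40, 1, 9, 17, 30, 23), (6, 40, 1, 9, 18, 13, 23), (6, 9, 20, 21, 17, 30, 23), (6, 9, 20, 21, 18, 13, 23), (7, 10, 11, 18, 14, 34, 29), (7, 10, 11, 18, 14, 34, 34), (7, 10, 11, 18, 20, 2, 29), (7, 10, 11, 18, 20, 2, 34), (7, 10, 11, 18, 33, 13, 29), (7, 10, 11, 18, 33, 13, 34), (7, 10, 11, 18, 38, 6, 29), (7, 10, 11, 18, 38, 6, 34), (7, 10, 11, 18, 39, 5, 29), (7, 10, 11, 18, 39, 5, 34), (7, 11, 30, 27, 14, 34, 29), (7, 11, 30, 27, 14, 34, 34), (7, 11, 30, 27, 20, 2, 29), (7, 11, 30, 27, 20, 2, 34), (7, 11, 30, 27, 33, 13, 29), (7, 11, 30, 27, 33, 13, 34), (7, 11, 30, 27, 38, 6, 29), (7, 11, 30, 27, 38, 6, 34), (7, 11, 30, 27, 39, 5, 29), (7, 11, 30, 27, 39, 5, 34), (7, 15, 37, 39, 14, 34, 29), (7, 15, 37, 39, 14, 34, 34), (7, 15, 37, 39, 20, 2, 29), (7, 15, 37, 39, 20, 2, 34), (7, 15, 37, 39, 33, 13, 29), (7, 15, 37, 39, 33, 13, 34), (7, 15, 37, 39, 38, 6, 29), (7, 15, 37, 39, 38, 6, 34), (7, 15, 37, 39, 39, 5, 29), (7, 15, 37, 39, 39, 5, 34), (7, 4, 28, 29, 14, 34, 29), (7, 4, 28, 29, 14, 34, 34), (7, 4, 28, 29, 20, 2, 29), (7, 4, 28, 29, 20, 2, 34), (7, 4, 28, 29, 33, 13, 29), (7, 4, 28, 29, 33, 13, 34), (7, 4, 28, 29, 38, 6, 29), (7, 4, 28, 29, 38, 6, 34), (7, 4, 28, 29, 39, 5, 29), (7, 4, 28, 29, 39, 5, 34)}
Filtering on F > 23 leaves {(7, 10, 11, 18, 14, 34, 29), (7, 10, 11, 18, 14, 34, 34), (7, 10, 11, 18, 20, 2, 29), (7, 10, 11, 18, 20, 2, 34), (7, 10, 11, 18, 33, 13, 29), (7, 10, 11, 18, 33, 13, 34), (7, 10, 11, 18, 38, 6, 29), (7, 10, 11, 18, 38, 6, 34), (7, 10, 11, 18, 39, 5, 29), (7, 10, 11, 18, 39, 5, 34), (7, 11, 30, 27, 14, 34, 29), (7, 11, 30, 27, 14, 34, 34), (7, 11, 30, 27, 20, 2, 29), (7, 11, 30, 27, 20, 2, 34), (7, 11, 30, 27, 33, 13, 29), (7, 11, 30, 27, 33, 13, 34), (7, 11, 30, 27, 38, 6, 29), (7, 11, 30, 27, 38, 6, 34), (7, 11, 30, 27, 39, 5, 29), (7, 11, 30, 27, 39, 5, 34), (7, 15, 37, 39, 14, 34, 29), (7, 15, 37, 39, 14, 34, 34), (7, 15, 37, 39, 20, 2, 29), (7, 15, 37, 39, 20, 2, 34), (7, 15, 37, 39, 33, 13, 29), (7, 15, 37, 39, 33, 13, 34), (7, 15, 37, 39, 38, 6, 29), (7, 15, 37, 39, 38, 6, 34), (7, 15, 37, 39, 39, 5, 29), (7, 15, 37, 39, 39, 5, 34), (7, 4, 28, 29, 14, 34, 29), (7, 4, 28, 29, 14, 34, 34), (7, 4, 28, 29, 20, 2, 29), (7, 4, 28, 29, 20, 2, 34), (7, 4, 28, 29, 33, 13, 29), (7, 4, 28, 29, 33, 13, 34), (7, 4, 28, 29, 38, 6, 29), (7, 4, 28, 29, 38, 6, 34), (7, 4, 28, 29, 39, 5, 29), (7, 4, 28, 29, 39, 5, 34)}.
Filtering on D ≤ B leaves {(7, 10, 11, 18, 20, 2, 29), (7, 10, 11, 18, 20, 2, 34), (7, 10, 11, 18, 38, 6, 29), (7, 10, 11, 18, 38, 6, 34), (7, 10, 11, 18, 39, 5, 29), (7, 10, 11, 18, 39, 5, 34), (7, 11, 30, 27, 20, 2, 29), (7, 11, 30, 27, 20, 2, 34), (7, 11, 30, 27, 38, 6, 29), (7, 11, 30, 27, 38, 6, 34), (7, 11, 30, 27, 39, 5, 29), (7, 11, 30, 27, 39, 5, 34), (7, 15, 37, 39, 20, 2, 29), (7, 15, 37, 39, 20, 2, 34), (7, 15, 37, 39, 38, 6, 29), (7, 15, 37, 39, 38, 6, 34), (7, 15, 37, 39, 39, 5, 29), (7, 15, 37, 39, 39, 5, 34), (7, 4, 28, 29, 20, 2, 29), (7, 4, 28, 29, 20, 2, 34), (7, 4, 28, 29, 38, 6, 29), (7, 4, 28, 29, 38, 6, 34), (7, 4, 28, 29, 39, 5, 29), (7, 4, 28, 29, 39, 5, 34)}.
Projecting to A, F (16 duplicate(s) eliminated): {(11, 29), (11, 34), (28, 29), (28, 34), (30, 29), (30, 34), (37, 29), (37, 34)}
Taking the difference: {(11, 29), (11, 34), (28, 29), (28, 34), (30, 29), (37, 29), (37, 34)}

{(11, 29), (11, 34), (28, 29), (28, 34), (30, 29), (37, 29), (37, 34)}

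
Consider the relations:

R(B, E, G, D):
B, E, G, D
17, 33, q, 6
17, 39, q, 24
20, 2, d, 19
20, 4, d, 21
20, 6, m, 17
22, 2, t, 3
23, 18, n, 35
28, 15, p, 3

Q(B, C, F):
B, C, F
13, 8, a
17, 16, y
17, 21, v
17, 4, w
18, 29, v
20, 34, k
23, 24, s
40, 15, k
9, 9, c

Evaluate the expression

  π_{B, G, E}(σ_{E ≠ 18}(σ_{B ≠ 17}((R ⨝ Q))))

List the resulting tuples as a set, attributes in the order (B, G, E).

Natural join on B: {(17, 33, q, 6, 16, y), (17, 33, q, 6, 21, v), (17, 33, q, 6, 4, w), (17, 39, q, 24, 16, y), (17, 39, q, 24, 21, v), (17, 39, q, 24, 4, w), (20, 2, d, 19, 34, k), (20, 4, d, 21, 34, k), (20, 6, m, 17, 34, k), (23, 18, n, 35, 24, s)}
Filtering on B ≠ 17 leaves {(20, 2, d, 19, 34, k), (20, 4, d, 21, 34, k), (20, 6, m, 17, 34, k), (23, 18, n, 35, 24, s)}.
Filtering on E ≠ 18 leaves {(20, 2, d, 19, 34, k), (20, 4, d, 21, 34, k), (20, 6, m, 17, 34, k)}.
Keep only column(s) B, G, E: {(20, d, 2), (20, d, 4), (20, m, 6)}

{(20, d, 2), (20, d, 4), (20, m, 6)}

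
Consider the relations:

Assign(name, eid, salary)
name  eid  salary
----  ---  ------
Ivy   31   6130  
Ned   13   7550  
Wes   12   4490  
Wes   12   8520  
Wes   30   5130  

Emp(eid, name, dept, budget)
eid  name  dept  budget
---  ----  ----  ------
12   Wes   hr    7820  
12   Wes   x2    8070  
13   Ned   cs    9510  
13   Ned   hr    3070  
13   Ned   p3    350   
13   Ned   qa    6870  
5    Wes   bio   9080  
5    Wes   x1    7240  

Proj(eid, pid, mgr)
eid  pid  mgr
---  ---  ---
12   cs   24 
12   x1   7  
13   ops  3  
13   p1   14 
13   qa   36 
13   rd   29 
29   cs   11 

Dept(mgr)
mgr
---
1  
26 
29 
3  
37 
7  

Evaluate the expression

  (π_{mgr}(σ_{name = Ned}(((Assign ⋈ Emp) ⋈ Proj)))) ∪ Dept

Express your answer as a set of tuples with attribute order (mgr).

Assign ⋈ Emp (natural join on name, eid): {(Ned, 13, 7550, cs, 9510), (Ned, 13, 7550, hr, 3070), (Ned, 13, 7550, p3, 350), (Ned, 13, 7550, qa, 6870), (Wes, 12, 4490, hr, 7820), (Wes, 12, 4490, x2, 8070), (Wes, 12, 8520, hr, 7820), (Wes, 12, 8520, x2, 8070)}
(Assign ⋈ Emp) ⋈ Proj (natural join on eid): {(Ned, 13, 7550, cs, 9510, ops, 3), (Ned, 13, 7550, cs, 9510, p1, 14), (Ned, 13, 7550, cs, 9510, qa, 36), (Ned, 13, 7550, cs, 9510, rd, 29), (Ned, 13, 7550, hr, 3070, ops, 3), (Ned, 13, 7550, hr, 3070, p1, 14), (Ned, 13, 7550, hr, 3070, qa, 36), (Ned, 13, 7550, hr, 3070, rd, 29), (Ned, 13, 7550, p3, 350, ops, 3), (Ned, 13, 7550, p3, 350, p1, 14), (Ned, 13, 7550, p3, 350, qa, 36), (Ned, 13, 7550, p3, 350, rd, 29), (Ned, 13, 7550, qa, 6870, ops, 3), (Ned, 13, 7550, qa, 6870, p1, 14), (Ned, 13, 7550, qa, 6870, qa, 36), (Ned, 13, 7550, qa, 6870, rd, 29), (Wes, 12, 4490, hr, 7820, cs, 24), (Wes, 12, 4490, hr, 7820, x1, 7), (Wes, 12, 4490, x2, 8070, cs, 24), (Wes, 12, 4490, x2, 8070, x1, 7), (Wes, 12, 8520, hr, 7820, cs, 24), (Wes, 12, 8520, hr, 7820, x1, 7), (Wes, 12, 8520, x2, 8070, cs, 24), (Wes, 12, 8520, x2, 8070, x1, 7)}
σ[name = Ned]: keep tuples satisfying name = Ned → {(Ned, 13, 7550, cs, 9510, ops, 3), (Ned, 13, 7550, cs, 9510, p1, 14), (Ned, 13, 7550, cs, 9510, qa, 36), (Ned, 13, 7550, cs, 9510, rd, 29), (Ned, 13, 7550, hr, 3070, ops, 3), (Ned, 13, 7550, hr, 3070, p1, 14), (Ned, 13, 7550, hr, 3070, qa, 36), (Ned, 13, 7550, hr, 3070, rd, 29), (Ned, 13, 7550, p3, 350, ops, 3), (Ned, 13, 7550, p3, 350, p1, 14), (Ned, 13, 7550, p3, 350, qa, 36), (Ned, 13, 7550, p3, 350, rd, 29), (Ned, 13, 7550, qa, 6870, ops, 3), (Ned, 13, 7550, qa, 6870, p1, 14), (Ned, 13, 7550, qa, 6870, qa, 36), (Ned, 13, 7550, qa, 6870, rd, 29)}
Keep only column(s) mgr (12 duplicate(s) eliminated): {14, 29, 3, 36}
Taking the union: {1, 14, 26, 29, 3, 36, 37, 7}

{1, 14, 26, 29, 3, 36, 37, 7}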